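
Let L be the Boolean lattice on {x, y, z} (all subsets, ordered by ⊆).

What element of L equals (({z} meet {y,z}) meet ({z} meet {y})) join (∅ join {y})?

{z} ∧ {y,z} = {z}
{z} ∧ {y} = ∅
{z} ∧ ∅ = ∅
∅ ∨ {y} = {y}
∅ ∨ {y} = {y}

{y}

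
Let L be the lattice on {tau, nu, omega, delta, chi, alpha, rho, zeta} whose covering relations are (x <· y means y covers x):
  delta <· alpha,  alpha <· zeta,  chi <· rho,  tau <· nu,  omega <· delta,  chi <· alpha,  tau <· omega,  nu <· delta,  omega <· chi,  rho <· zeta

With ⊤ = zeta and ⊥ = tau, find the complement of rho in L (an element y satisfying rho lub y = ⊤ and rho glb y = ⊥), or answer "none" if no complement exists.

Need y with rho ∨ y = zeta and rho ∧ y = tau.
Checking each element gives: nu.

nu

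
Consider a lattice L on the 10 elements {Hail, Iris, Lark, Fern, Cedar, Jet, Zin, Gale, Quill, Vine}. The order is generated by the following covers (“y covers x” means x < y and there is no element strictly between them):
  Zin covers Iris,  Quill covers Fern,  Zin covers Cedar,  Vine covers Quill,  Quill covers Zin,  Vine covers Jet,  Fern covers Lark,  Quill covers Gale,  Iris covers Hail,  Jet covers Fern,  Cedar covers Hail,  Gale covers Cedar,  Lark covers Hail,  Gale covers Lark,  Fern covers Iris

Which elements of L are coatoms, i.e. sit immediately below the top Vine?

Jet, Quill

The coatoms are exactly the elements covered by Vine: Jet, Quill.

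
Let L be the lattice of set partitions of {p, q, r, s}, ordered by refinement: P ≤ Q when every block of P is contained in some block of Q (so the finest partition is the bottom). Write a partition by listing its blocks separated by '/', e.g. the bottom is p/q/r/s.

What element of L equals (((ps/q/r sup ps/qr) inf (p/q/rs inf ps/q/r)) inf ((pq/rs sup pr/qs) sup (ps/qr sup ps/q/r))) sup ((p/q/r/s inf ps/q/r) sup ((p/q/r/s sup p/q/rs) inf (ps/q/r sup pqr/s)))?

p/q/rs

ps/q/r ∨ ps/qr = ps/qr
p/q/rs ∧ ps/q/r = p/q/r/s
ps/qr ∧ p/q/r/s = p/q/r/s
pq/rs ∨ pr/qs = pqrs
ps/qr ∨ ps/q/r = ps/qr
pqrs ∨ ps/qr = pqrs
p/q/r/s ∧ pqrs = p/q/r/s
p/q/r/s ∧ ps/q/r = p/q/r/s
p/q/r/s ∨ p/q/rs = p/q/rs
ps/q/r ∨ pqr/s = pqrs
p/q/rs ∧ pqrs = p/q/rs
p/q/r/s ∨ p/q/rs = p/q/rs
p/q/r/s ∨ p/q/rs = p/q/rs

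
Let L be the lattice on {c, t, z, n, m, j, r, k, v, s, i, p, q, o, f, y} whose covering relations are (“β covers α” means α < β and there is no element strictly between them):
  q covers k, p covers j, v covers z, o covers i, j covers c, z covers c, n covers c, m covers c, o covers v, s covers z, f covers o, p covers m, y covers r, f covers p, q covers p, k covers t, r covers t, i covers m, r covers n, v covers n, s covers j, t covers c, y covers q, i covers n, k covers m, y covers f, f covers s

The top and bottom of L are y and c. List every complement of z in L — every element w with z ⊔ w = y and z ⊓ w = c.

Need w with z ∨ w = y and z ∧ w = c.
Checking each element gives: k, q, r, t.

k, q, r, t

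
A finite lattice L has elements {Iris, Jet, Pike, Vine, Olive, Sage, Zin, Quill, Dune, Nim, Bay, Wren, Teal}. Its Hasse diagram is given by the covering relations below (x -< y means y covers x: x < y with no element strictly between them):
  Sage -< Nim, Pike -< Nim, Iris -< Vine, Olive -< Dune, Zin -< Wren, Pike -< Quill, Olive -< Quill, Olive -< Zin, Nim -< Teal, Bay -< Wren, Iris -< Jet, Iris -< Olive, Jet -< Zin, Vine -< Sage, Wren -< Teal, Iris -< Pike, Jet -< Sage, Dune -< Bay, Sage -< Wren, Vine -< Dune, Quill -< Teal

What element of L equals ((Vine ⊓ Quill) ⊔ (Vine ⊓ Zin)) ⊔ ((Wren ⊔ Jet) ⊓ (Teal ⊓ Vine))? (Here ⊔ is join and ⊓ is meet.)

Vine

Vine ∧ Quill = Iris
Vine ∧ Zin = Iris
Iris ∨ Iris = Iris
Wren ∨ Jet = Wren
Teal ∧ Vine = Vine
Wren ∧ Vine = Vine
Iris ∨ Vine = Vine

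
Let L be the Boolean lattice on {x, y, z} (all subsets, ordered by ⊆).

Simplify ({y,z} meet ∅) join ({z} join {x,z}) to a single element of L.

{x,z}

{y,z} ∧ ∅ = ∅
{z} ∨ {x,z} = {x,z}
∅ ∨ {x,z} = {x,z}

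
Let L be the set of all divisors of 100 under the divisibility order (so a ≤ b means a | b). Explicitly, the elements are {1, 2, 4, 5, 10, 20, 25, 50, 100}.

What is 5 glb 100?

5

In the divisibility order, the meet is the greatest common divisor: gcd(5, 100) = 5.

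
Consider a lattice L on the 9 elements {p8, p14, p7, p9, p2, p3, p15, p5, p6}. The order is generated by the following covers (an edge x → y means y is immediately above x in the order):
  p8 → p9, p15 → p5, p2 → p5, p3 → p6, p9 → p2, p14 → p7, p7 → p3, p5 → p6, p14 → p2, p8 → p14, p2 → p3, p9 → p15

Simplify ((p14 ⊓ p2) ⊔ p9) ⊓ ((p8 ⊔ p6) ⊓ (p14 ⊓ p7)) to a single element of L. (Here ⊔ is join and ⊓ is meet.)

p14

p14 ∧ p2 = p14
p14 ∨ p9 = p2
p8 ∨ p6 = p6
p14 ∧ p7 = p14
p6 ∧ p14 = p14
p2 ∧ p14 = p14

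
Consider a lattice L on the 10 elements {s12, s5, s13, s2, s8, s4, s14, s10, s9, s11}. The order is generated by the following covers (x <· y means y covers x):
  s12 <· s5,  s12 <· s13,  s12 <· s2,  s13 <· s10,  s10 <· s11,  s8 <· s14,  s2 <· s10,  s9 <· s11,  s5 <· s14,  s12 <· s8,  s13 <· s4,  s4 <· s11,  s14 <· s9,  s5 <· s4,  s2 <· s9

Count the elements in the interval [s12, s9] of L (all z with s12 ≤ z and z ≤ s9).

6

The interval [s12, s9] = {s12, s14, s2, s5, s8, s9}, which has 6 elements.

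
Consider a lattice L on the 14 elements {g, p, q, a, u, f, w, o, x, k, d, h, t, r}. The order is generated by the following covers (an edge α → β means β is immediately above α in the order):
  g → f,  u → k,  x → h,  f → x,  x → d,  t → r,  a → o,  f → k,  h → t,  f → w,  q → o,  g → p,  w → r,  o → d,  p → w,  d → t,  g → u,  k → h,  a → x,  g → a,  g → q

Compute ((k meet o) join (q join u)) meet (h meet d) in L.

k ∧ o = g
q ∨ u = t
g ∨ t = t
h ∧ d = x
t ∧ x = x

x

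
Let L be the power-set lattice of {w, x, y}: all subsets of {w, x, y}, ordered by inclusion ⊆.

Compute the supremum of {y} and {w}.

{w,y}

Common upper bounds of {{y}, {w}}: {w,x,y}, {w,y}.
The least among these is {w,y}.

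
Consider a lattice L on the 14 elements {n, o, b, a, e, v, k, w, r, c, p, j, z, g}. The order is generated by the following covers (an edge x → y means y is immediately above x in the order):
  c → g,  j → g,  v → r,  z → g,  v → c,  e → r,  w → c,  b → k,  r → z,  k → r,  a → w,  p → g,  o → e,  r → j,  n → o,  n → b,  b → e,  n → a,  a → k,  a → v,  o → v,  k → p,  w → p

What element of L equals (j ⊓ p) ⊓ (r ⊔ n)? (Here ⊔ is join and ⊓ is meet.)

j ∧ p = k
r ∨ n = r
k ∧ r = k

k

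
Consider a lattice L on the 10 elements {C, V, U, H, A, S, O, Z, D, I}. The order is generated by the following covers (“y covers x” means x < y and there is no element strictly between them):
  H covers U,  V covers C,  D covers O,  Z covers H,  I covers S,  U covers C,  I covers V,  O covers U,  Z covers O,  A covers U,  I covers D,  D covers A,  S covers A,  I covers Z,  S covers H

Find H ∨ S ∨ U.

S

Common upper bounds of {H, S, U}: I, S.
The least among these is S.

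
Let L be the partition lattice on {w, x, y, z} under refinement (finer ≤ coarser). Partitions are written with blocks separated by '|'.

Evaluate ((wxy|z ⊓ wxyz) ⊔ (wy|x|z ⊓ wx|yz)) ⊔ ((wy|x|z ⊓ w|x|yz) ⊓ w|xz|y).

wxy|z ∧ wxyz = wxy|z
wy|x|z ∧ wx|yz = w|x|y|z
wxy|z ∨ w|x|y|z = wxy|z
wy|x|z ∧ w|x|yz = w|x|y|z
w|x|y|z ∧ w|xz|y = w|x|y|z
wxy|z ∨ w|x|y|z = wxy|z

wxy|z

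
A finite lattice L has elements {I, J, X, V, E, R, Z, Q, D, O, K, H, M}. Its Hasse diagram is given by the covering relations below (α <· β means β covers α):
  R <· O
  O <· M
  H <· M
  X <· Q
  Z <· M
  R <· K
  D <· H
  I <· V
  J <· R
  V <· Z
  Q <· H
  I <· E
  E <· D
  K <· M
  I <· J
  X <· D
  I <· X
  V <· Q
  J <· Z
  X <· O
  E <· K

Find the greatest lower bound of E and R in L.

Common lower bounds of {E, R}: I.
The greatest among these is I.

I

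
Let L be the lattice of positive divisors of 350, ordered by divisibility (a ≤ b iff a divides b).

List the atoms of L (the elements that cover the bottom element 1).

The atoms are exactly the elements that cover 1: 2, 5, 7.

2, 5, 7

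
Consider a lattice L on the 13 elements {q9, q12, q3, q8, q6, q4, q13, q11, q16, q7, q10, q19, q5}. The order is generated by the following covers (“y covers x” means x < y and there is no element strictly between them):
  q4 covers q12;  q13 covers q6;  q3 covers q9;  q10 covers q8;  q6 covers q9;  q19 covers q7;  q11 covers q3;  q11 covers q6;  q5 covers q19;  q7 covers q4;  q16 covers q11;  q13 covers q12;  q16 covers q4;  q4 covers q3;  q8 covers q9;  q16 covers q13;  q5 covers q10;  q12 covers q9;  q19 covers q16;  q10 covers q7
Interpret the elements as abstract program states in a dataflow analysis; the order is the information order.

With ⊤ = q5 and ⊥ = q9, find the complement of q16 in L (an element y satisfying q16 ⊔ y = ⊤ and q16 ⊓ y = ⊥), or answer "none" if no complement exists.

q8

Need y with q16 ∨ y = q5 and q16 ∧ y = q9.
Checking each element gives: q8.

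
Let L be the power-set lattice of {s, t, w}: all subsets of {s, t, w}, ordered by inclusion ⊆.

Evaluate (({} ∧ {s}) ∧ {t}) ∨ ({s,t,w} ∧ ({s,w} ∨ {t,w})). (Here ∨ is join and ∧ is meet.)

{} ∧ {s} = {}
{} ∧ {t} = {}
{s,w} ∨ {t,w} = {s,t,w}
{s,t,w} ∧ {s,t,w} = {s,t,w}
{} ∨ {s,t,w} = {s,t,w}

{s,t,w}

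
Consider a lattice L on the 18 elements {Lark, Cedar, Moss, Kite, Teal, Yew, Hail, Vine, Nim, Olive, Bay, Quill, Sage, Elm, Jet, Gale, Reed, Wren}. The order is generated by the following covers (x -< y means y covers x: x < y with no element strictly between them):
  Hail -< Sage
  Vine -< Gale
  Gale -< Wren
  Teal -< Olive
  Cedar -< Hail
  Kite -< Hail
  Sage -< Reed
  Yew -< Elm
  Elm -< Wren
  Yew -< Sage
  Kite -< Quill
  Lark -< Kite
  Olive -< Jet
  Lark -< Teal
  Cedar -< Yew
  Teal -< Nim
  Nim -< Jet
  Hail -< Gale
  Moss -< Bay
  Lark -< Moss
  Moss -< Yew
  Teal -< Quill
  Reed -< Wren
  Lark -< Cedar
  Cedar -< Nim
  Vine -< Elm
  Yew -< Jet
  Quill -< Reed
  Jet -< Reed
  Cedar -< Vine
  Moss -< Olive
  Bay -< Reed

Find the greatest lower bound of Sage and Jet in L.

Yew

Common lower bounds of {Sage, Jet}: Cedar, Lark, Moss, Yew.
The greatest among these is Yew.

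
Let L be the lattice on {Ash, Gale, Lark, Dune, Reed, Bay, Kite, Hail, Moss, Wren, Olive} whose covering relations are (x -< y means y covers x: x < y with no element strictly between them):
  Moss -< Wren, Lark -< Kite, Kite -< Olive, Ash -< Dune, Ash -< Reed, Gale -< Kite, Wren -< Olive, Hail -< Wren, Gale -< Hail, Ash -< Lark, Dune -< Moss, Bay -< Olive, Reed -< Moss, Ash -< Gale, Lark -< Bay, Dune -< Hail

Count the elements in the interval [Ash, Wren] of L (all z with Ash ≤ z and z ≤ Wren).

7

The interval [Ash, Wren] = {Ash, Dune, Gale, Hail, Moss, Reed, Wren}, which has 7 elements.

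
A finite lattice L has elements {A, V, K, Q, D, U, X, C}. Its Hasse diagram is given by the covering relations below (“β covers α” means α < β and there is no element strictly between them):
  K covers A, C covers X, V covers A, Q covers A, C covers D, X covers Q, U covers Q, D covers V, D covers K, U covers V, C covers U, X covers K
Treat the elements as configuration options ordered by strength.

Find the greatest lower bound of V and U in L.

V

Common lower bounds of {V, U}: A, V.
The greatest among these is V.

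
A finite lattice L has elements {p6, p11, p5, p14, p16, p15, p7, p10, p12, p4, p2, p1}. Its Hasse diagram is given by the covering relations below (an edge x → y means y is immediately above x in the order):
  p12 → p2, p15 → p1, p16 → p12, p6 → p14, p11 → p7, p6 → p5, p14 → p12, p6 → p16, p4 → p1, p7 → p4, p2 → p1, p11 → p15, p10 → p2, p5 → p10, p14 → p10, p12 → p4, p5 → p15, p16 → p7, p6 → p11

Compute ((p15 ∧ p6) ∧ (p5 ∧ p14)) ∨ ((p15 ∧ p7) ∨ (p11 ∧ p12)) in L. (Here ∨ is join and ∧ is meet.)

p15 ∧ p6 = p6
p5 ∧ p14 = p6
p6 ∧ p6 = p6
p15 ∧ p7 = p11
p11 ∧ p12 = p6
p11 ∨ p6 = p11
p6 ∨ p11 = p11

p11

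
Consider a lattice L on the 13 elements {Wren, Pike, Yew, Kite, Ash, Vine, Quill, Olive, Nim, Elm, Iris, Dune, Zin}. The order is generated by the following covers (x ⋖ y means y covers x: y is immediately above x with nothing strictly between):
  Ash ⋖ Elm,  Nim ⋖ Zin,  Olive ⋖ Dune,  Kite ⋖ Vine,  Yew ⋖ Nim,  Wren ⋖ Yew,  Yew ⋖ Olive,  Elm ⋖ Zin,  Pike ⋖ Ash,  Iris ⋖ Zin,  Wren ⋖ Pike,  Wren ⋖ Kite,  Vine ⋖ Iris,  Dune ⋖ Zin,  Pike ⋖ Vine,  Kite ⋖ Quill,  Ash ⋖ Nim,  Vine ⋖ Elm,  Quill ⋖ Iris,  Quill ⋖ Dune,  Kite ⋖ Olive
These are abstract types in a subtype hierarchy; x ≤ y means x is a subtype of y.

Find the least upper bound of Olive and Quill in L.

Common upper bounds of {Olive, Quill}: Dune, Zin.
The least among these is Dune.

Dune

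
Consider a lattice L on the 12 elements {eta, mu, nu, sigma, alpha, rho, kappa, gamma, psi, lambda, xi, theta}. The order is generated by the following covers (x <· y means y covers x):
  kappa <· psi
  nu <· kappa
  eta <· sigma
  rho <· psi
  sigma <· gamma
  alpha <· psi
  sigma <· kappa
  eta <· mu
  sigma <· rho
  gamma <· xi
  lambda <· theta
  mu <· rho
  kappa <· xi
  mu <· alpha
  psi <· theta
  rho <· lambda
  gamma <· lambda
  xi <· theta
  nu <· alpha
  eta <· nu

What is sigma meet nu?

eta

Common lower bounds of {sigma, nu}: eta.
The greatest among these is eta.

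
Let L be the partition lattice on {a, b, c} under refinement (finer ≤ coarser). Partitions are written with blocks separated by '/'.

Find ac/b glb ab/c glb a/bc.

The meet (common refinement) of ac/b, ab/c, a/bc intersects blocks pairwise, giving a/b/c.

a/b/c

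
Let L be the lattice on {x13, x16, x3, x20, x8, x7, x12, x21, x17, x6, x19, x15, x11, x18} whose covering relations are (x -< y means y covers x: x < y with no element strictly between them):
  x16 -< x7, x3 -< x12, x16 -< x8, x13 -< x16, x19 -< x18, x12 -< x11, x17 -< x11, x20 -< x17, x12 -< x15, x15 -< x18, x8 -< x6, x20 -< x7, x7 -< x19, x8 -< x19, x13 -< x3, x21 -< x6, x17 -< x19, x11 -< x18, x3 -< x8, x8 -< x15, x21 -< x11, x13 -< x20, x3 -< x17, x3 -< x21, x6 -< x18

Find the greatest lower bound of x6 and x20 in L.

x13

Common lower bounds of {x6, x20}: x13.
The greatest among these is x13.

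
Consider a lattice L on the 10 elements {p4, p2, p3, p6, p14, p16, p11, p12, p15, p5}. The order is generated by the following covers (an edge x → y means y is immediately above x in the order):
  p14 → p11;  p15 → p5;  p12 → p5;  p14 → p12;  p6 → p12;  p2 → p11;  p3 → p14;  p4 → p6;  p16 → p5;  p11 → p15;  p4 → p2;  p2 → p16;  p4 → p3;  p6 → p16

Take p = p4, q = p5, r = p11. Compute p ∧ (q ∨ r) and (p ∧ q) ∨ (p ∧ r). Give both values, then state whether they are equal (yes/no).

p4; p4; yes

q ∨ r = p5, so p ∧ (q ∨ r) = p4 ∧ p5 = p4.
p ∧ q = p4 and p ∧ r = p4, so (p ∧ q) ∨ (p ∧ r) = p4 ∨ p4 = p4.
Equal: yes.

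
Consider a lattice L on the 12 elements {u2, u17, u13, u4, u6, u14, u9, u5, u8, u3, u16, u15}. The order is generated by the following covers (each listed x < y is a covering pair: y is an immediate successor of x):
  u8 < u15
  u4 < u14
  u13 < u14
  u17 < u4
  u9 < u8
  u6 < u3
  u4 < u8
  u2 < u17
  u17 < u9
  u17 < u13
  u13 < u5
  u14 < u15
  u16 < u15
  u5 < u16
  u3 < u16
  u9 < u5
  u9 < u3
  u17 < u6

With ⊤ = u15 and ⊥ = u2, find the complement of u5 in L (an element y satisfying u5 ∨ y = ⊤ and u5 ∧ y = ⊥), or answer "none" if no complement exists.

For every candidate y, either u5 ∨ y ≠ u15 or u5 ∧ y ≠ u2; no complement exists.

none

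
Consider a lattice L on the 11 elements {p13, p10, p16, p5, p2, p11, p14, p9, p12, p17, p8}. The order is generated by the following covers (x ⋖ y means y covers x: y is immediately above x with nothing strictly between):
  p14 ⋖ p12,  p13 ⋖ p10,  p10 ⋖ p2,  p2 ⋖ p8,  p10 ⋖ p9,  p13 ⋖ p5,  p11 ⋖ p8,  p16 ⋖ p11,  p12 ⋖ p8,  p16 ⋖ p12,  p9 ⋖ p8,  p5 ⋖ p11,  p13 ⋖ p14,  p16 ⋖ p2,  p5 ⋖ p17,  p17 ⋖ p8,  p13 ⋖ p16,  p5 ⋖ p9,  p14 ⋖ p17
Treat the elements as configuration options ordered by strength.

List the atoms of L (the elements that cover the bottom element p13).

The atoms are exactly the elements that cover p13: p10, p14, p16, p5.

p10, p14, p16, p5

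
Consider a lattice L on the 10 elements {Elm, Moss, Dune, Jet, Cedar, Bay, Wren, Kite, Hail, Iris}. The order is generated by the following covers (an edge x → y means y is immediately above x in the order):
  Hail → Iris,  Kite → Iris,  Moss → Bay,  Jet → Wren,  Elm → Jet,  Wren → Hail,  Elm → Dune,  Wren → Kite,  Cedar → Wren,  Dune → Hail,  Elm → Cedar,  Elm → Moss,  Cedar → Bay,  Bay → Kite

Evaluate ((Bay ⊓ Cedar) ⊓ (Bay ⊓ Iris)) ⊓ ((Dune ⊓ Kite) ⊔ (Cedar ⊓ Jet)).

Elm

Bay ∧ Cedar = Cedar
Bay ∧ Iris = Bay
Cedar ∧ Bay = Cedar
Dune ∧ Kite = Elm
Cedar ∧ Jet = Elm
Elm ∨ Elm = Elm
Cedar ∧ Elm = Elm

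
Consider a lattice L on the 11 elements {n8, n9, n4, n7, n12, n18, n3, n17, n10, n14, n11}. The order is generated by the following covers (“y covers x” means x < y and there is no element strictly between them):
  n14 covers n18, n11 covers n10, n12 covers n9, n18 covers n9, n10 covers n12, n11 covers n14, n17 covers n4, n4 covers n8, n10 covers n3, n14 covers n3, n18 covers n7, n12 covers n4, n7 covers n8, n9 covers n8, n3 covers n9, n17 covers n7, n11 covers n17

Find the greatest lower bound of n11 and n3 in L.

Common lower bounds of {n11, n3}: n3, n8, n9.
The greatest among these is n3.

n3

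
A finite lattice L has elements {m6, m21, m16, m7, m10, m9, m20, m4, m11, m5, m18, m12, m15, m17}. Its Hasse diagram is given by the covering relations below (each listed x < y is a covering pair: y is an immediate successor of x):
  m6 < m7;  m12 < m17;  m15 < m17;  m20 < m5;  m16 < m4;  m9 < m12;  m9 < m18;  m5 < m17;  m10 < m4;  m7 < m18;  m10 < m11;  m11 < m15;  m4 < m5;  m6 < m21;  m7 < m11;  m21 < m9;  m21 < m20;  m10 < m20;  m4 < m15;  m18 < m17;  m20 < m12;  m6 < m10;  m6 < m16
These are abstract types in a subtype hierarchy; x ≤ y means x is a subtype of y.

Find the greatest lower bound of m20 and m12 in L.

m20

Common lower bounds of {m20, m12}: m10, m20, m21, m6.
The greatest among these is m20.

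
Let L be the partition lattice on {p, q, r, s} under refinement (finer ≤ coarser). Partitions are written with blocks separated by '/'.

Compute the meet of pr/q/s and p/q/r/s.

p/q/r/s

The meet (common refinement) of pr/q/s and p/q/r/s intersects blocks pairwise, giving p/q/r/s.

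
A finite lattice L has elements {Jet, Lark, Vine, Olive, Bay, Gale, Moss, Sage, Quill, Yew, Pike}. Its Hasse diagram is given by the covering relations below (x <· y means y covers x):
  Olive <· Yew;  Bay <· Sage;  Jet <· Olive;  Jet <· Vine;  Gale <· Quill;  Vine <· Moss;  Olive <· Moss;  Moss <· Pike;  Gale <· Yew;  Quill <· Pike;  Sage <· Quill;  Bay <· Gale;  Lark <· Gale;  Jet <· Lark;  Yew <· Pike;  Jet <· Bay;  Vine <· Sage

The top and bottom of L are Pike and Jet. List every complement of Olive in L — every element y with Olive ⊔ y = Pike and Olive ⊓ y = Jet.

Quill, Sage

Need y with Olive ∨ y = Pike and Olive ∧ y = Jet.
Checking each element gives: Quill, Sage.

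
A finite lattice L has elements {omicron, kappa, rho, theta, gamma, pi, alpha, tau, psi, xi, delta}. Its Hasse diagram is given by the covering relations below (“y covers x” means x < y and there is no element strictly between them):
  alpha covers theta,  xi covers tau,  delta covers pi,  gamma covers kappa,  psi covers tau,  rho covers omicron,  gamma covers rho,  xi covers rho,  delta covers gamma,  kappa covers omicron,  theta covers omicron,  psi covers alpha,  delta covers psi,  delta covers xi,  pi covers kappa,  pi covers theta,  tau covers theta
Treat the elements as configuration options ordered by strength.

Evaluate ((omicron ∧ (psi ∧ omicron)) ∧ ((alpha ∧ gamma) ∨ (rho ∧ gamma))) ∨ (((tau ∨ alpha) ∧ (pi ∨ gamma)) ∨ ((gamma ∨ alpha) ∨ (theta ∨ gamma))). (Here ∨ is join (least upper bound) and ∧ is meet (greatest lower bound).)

delta

psi ∧ omicron = omicron
omicron ∧ omicron = omicron
alpha ∧ gamma = omicron
rho ∧ gamma = rho
omicron ∨ rho = rho
omicron ∧ rho = omicron
tau ∨ alpha = psi
pi ∨ gamma = delta
psi ∧ delta = psi
gamma ∨ alpha = delta
theta ∨ gamma = delta
delta ∨ delta = delta
psi ∨ delta = delta
omicron ∨ delta = delta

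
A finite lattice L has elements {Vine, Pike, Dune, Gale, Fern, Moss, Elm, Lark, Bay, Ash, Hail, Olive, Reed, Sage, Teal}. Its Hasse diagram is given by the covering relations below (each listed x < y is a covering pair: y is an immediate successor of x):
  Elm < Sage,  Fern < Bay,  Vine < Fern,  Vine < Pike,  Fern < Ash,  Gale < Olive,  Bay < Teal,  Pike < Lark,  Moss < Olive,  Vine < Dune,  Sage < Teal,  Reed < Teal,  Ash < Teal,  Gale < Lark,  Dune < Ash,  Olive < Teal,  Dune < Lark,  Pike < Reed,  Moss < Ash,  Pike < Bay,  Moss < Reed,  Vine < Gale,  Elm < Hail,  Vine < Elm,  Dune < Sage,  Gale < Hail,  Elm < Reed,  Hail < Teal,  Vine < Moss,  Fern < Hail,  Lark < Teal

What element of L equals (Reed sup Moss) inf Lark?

Reed ∨ Moss = Reed
Reed ∧ Lark = Pike

Pike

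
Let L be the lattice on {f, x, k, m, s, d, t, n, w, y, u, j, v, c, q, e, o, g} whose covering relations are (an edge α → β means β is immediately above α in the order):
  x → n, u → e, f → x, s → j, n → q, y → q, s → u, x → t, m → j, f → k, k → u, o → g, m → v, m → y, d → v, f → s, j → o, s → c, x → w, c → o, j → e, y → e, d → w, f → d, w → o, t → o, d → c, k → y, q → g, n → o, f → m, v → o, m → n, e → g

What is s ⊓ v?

Common lower bounds of {s, v}: f.
The greatest among these is f.

f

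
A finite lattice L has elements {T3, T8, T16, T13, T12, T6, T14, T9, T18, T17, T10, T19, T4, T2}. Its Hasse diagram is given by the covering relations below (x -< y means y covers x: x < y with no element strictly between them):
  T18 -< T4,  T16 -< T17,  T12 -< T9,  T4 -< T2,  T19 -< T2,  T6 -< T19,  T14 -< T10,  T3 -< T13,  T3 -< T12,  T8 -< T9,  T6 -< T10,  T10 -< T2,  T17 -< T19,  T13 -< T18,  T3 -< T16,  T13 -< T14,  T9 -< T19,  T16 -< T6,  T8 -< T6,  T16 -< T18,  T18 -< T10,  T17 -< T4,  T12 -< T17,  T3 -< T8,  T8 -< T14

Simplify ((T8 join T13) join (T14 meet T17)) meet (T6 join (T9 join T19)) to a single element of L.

T8

T8 ∨ T13 = T14
T14 ∧ T17 = T3
T14 ∨ T3 = T14
T9 ∨ T19 = T19
T6 ∨ T19 = T19
T14 ∧ T19 = T8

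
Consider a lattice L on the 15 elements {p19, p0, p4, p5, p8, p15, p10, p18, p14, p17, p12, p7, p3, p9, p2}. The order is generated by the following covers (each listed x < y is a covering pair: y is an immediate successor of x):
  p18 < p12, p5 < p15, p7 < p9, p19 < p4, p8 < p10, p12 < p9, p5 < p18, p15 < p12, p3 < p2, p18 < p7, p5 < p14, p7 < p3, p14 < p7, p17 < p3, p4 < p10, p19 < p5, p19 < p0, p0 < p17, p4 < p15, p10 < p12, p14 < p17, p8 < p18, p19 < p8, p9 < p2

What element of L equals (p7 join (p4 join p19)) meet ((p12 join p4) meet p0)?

p4 ∨ p19 = p4
p7 ∨ p4 = p9
p12 ∨ p4 = p12
p12 ∧ p0 = p19
p9 ∧ p19 = p19

p19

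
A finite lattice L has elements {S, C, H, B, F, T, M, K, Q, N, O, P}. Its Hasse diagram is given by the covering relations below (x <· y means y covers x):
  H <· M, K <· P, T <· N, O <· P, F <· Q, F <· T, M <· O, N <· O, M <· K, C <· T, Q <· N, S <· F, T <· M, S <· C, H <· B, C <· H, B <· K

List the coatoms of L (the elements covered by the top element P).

The coatoms are exactly the elements covered by P: K, O.

K, O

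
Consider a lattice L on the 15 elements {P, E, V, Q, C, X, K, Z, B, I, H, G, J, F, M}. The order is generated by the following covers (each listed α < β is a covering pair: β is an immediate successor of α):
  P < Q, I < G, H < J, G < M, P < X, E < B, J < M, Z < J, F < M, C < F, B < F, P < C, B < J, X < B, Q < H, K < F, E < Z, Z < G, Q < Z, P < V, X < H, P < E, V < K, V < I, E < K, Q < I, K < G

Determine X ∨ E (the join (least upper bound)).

Common upper bounds of {X, E}: B, F, J, M.
The least among these is B.

B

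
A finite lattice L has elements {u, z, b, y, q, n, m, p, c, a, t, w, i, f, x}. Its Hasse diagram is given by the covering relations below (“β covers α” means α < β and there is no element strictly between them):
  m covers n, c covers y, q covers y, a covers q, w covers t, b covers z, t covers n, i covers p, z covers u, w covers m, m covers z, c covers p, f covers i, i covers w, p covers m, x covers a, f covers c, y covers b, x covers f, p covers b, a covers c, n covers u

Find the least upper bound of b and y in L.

y

Common upper bounds of {b, y}: a, c, f, q, x, y.
The least among these is y.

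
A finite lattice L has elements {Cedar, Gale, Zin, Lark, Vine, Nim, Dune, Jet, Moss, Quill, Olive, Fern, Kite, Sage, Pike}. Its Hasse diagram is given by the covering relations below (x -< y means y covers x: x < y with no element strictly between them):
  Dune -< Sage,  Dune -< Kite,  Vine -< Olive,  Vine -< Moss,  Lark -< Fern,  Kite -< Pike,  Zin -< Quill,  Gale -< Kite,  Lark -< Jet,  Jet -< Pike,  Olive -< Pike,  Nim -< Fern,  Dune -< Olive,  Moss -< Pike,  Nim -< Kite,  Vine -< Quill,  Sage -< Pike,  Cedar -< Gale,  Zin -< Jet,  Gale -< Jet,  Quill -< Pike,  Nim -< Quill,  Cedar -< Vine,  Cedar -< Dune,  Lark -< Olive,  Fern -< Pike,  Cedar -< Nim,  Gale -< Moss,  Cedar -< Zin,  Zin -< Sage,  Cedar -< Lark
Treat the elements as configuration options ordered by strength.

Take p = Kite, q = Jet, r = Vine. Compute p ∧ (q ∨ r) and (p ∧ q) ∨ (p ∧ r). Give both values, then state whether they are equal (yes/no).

Kite; Gale; no

q ∨ r = Pike, so p ∧ (q ∨ r) = Kite ∧ Pike = Kite.
p ∧ q = Gale and p ∧ r = Cedar, so (p ∧ q) ∨ (p ∧ r) = Gale ∨ Cedar = Gale.
Equal: no.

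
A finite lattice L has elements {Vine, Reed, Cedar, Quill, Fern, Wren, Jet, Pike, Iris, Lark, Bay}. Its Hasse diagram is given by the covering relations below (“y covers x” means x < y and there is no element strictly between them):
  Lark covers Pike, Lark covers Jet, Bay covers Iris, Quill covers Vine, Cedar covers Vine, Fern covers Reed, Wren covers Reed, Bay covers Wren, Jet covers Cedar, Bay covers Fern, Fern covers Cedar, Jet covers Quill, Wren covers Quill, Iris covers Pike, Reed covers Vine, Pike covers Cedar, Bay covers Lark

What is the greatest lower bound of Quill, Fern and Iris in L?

Common lower bounds of {Quill, Fern, Iris}: Vine.
The greatest among these is Vine.

Vine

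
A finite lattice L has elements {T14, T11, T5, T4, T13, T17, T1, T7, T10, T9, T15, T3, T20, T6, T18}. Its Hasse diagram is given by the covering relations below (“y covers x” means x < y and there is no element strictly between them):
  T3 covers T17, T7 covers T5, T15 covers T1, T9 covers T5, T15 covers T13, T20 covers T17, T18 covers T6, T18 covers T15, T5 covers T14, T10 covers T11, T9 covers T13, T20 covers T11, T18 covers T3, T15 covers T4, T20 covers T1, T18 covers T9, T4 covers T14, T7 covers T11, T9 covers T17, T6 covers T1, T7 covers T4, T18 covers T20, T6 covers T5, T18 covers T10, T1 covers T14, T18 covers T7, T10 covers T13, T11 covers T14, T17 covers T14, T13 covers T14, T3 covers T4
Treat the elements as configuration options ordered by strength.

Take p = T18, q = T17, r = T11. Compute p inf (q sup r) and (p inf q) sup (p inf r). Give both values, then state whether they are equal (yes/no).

T20; T20; yes

q sup r = T20, so p inf (q sup r) = T18 inf T20 = T20.
p inf q = T17 and p inf r = T11, so (p inf q) sup (p inf r) = T17 sup T11 = T20.
Equal: yes.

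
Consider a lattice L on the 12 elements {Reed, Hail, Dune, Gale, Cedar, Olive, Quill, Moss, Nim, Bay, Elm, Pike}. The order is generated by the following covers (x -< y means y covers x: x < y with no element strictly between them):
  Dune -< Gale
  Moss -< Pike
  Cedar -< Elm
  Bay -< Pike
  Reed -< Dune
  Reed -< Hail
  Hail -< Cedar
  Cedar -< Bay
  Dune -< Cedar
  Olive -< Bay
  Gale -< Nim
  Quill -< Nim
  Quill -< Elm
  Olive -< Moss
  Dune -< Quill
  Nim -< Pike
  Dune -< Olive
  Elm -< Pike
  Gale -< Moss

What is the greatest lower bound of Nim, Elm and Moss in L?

Dune

Common lower bounds of {Nim, Elm, Moss}: Dune, Reed.
The greatest among these is Dune.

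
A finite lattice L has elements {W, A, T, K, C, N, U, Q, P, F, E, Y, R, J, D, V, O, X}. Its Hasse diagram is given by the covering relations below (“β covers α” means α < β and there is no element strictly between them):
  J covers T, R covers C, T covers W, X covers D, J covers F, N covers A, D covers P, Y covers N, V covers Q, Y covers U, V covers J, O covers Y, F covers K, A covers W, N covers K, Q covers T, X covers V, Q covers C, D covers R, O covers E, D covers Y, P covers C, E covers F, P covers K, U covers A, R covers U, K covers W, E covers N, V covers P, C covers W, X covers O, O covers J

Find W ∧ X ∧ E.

Common lower bounds of {W, X, E}: W.
The greatest among these is W.

W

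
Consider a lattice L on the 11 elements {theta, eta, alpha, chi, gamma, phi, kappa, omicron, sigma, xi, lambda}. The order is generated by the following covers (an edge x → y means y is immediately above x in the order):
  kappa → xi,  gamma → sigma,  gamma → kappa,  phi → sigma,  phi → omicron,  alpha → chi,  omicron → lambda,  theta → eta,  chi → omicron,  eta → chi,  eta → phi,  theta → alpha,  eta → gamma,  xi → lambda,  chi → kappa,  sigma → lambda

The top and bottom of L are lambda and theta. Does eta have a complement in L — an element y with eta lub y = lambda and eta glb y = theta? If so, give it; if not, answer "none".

none

For every candidate y, either eta ∨ y ≠ lambda or eta ∧ y ≠ theta; no complement exists.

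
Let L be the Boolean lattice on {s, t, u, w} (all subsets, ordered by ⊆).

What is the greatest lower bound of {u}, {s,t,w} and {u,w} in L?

Common lower bounds of {{u}, {s,t,w}, {u,w}}: ∅.
The greatest among these is ∅.

∅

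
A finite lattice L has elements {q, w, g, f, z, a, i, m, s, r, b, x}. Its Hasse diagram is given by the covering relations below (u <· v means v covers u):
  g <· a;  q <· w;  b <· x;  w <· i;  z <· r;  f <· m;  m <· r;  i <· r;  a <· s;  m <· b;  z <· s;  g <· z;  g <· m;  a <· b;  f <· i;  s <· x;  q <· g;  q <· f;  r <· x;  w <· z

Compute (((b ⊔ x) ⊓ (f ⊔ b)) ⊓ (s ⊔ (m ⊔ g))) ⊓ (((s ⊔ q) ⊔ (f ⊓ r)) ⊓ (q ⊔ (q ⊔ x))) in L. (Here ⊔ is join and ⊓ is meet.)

b ∨ x = x
f ∨ b = b
x ∧ b = b
m ∨ g = m
s ∨ m = x
b ∧ x = b
s ∨ q = s
f ∧ r = f
s ∨ f = x
q ∨ x = x
q ∨ x = x
x ∧ x = x
b ∧ x = b

b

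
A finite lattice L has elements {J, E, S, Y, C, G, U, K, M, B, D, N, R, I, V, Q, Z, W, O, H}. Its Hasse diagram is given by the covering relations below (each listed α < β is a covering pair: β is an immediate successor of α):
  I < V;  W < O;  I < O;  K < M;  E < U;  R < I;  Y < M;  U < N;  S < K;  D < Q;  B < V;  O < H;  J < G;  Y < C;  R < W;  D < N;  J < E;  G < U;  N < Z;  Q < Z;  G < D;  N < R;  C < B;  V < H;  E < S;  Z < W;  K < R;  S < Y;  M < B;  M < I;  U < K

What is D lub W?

Common upper bounds of {D, W}: H, O, W.
The least among these is W.

W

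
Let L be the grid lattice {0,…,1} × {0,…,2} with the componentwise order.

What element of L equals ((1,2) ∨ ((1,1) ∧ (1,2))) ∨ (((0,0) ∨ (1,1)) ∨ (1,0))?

(1,1) ∧ (1,2) = (1,1)
(1,2) ∨ (1,1) = (1,2)
(0,0) ∨ (1,1) = (1,1)
(1,1) ∨ (1,0) = (1,1)
(1,2) ∨ (1,1) = (1,2)

(1,2)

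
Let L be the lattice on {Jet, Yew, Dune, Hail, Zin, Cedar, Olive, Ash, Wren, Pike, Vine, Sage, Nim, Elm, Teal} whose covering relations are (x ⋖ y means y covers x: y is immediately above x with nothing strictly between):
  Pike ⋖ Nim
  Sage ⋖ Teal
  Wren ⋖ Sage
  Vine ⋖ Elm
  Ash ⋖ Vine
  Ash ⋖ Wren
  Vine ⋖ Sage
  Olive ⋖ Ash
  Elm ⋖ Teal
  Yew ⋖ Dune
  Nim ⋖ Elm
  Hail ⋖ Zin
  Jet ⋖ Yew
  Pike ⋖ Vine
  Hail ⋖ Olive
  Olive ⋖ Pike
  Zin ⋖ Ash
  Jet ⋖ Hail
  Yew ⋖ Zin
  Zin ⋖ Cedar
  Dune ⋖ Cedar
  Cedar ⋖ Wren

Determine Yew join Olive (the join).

Ash

Common upper bounds of {Yew, Olive}: Ash, Elm, Sage, Teal, Vine, Wren.
The least among these is Ash.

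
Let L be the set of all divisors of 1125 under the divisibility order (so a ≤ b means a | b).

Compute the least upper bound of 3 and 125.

In the divisibility order, the join is the least common multiple: lcm(3, 125) = 375.

375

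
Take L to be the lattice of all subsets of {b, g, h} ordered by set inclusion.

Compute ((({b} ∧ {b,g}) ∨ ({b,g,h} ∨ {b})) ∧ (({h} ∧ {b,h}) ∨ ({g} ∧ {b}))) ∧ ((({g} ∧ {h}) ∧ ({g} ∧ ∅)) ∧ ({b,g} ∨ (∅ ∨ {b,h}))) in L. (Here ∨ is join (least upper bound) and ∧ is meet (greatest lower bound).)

{b} ∧ {b,g} = {b}
{b,g,h} ∨ {b} = {b,g,h}
{b} ∨ {b,g,h} = {b,g,h}
{h} ∧ {b,h} = {h}
{g} ∧ {b} = ∅
{h} ∨ ∅ = {h}
{b,g,h} ∧ {h} = {h}
{g} ∧ {h} = ∅
{g} ∧ ∅ = ∅
∅ ∧ ∅ = ∅
∅ ∨ {b,h} = {b,h}
{b,g} ∨ {b,h} = {b,g,h}
∅ ∧ {b,g,h} = ∅
{h} ∧ ∅ = ∅

∅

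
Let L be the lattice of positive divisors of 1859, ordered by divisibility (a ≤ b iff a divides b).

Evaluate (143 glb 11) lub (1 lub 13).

143

143 ∧ 11 = 11
1 ∨ 13 = 13
11 ∨ 13 = 143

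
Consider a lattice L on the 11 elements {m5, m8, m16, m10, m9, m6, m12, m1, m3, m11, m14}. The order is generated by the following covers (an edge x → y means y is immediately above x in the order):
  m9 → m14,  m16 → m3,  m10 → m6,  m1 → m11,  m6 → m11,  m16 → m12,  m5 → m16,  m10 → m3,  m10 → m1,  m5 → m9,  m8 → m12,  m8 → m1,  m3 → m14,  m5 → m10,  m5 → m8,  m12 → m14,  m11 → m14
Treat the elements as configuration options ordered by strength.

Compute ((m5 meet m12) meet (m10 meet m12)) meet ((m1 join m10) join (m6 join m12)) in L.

m5

m5 ∧ m12 = m5
m10 ∧ m12 = m5
m5 ∧ m5 = m5
m1 ∨ m10 = m1
m6 ∨ m12 = m14
m1 ∨ m14 = m14
m5 ∧ m14 = m5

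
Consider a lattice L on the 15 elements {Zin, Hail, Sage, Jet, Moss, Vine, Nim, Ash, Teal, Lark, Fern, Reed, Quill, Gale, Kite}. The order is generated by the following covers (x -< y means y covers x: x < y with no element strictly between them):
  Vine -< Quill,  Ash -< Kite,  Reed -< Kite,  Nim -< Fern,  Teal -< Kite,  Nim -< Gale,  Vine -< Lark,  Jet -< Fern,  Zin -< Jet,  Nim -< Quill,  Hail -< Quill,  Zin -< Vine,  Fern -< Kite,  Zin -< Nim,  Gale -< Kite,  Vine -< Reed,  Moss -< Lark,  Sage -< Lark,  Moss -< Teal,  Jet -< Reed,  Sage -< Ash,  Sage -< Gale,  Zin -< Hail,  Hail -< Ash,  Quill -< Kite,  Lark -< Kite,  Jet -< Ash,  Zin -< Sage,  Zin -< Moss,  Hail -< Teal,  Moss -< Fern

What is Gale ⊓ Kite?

Common lower bounds of {Gale, Kite}: Gale, Nim, Sage, Zin.
The greatest among these is Gale.

Gale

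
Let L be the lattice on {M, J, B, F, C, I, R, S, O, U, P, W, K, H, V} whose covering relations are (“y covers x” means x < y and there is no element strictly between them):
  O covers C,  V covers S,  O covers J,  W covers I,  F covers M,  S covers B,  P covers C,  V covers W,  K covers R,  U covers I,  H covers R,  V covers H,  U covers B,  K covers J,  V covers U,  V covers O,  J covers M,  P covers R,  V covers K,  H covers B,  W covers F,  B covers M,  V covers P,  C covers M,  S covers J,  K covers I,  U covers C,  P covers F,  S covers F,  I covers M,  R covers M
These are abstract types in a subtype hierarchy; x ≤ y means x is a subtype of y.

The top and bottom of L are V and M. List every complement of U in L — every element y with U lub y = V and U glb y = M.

F, J, R

Need y with U ∨ y = V and U ∧ y = M.
Checking each element gives: F, J, R.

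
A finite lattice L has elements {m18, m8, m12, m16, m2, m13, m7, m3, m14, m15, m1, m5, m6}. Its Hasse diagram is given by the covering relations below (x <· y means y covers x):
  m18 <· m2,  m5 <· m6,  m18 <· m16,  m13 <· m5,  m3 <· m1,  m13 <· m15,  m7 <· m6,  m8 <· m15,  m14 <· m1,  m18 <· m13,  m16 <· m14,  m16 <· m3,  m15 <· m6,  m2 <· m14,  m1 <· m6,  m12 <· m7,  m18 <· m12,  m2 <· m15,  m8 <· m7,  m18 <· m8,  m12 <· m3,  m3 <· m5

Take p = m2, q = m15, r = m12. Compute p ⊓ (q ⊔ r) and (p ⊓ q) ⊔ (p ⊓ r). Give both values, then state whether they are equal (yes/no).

m2; m2; yes

q ⊔ r = m6, so p ⊓ (q ⊔ r) = m2 ⊓ m6 = m2.
p ⊓ q = m2 and p ⊓ r = m18, so (p ⊓ q) ⊔ (p ⊓ r) = m2 ⊔ m18 = m2.
Equal: yes.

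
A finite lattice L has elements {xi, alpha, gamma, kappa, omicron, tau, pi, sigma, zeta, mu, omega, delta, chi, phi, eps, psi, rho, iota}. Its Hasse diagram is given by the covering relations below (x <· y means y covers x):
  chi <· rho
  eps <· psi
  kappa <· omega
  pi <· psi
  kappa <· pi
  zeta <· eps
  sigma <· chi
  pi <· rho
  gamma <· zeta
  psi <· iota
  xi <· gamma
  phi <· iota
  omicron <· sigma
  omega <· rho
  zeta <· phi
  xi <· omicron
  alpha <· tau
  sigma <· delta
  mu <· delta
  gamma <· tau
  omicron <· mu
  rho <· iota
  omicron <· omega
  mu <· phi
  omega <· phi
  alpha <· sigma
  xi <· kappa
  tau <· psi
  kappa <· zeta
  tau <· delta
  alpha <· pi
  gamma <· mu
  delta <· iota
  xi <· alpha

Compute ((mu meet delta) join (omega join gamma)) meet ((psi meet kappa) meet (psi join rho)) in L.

kappa

mu ∧ delta = mu
omega ∨ gamma = phi
mu ∨ phi = phi
psi ∧ kappa = kappa
psi ∨ rho = iota
kappa ∧ iota = kappa
phi ∧ kappa = kappa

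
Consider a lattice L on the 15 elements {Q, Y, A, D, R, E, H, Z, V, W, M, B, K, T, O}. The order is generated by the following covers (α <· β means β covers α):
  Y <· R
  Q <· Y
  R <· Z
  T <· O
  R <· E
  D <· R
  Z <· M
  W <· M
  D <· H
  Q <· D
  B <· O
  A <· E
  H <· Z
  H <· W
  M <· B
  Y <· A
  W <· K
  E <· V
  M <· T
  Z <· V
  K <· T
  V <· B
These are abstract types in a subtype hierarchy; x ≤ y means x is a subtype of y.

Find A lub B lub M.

Common upper bounds of {A, B, M}: B, O.
The least among these is B.

B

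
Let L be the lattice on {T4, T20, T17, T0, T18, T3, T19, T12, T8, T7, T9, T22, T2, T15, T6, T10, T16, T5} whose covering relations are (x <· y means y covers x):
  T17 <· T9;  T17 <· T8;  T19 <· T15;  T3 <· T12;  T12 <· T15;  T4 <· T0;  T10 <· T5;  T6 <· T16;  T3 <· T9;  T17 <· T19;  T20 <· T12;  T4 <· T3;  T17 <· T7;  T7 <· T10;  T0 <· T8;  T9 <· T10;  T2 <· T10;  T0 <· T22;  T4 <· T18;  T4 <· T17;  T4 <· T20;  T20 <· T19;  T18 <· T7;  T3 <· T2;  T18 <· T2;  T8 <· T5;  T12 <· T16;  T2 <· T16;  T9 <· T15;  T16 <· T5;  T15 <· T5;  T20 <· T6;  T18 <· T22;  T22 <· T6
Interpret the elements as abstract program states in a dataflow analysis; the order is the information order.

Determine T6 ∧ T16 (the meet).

T6

Common lower bounds of {T6, T16}: T0, T18, T20, T22, T4, T6.
The greatest among these is T6.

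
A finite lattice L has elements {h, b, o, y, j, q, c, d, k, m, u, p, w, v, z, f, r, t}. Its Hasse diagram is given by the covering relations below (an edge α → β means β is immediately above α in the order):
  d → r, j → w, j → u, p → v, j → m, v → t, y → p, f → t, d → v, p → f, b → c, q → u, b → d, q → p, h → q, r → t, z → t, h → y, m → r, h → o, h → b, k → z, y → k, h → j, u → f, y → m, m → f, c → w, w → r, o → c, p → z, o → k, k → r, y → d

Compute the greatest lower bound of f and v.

Common lower bounds of {f, v}: h, p, q, y.
The greatest among these is p.

p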